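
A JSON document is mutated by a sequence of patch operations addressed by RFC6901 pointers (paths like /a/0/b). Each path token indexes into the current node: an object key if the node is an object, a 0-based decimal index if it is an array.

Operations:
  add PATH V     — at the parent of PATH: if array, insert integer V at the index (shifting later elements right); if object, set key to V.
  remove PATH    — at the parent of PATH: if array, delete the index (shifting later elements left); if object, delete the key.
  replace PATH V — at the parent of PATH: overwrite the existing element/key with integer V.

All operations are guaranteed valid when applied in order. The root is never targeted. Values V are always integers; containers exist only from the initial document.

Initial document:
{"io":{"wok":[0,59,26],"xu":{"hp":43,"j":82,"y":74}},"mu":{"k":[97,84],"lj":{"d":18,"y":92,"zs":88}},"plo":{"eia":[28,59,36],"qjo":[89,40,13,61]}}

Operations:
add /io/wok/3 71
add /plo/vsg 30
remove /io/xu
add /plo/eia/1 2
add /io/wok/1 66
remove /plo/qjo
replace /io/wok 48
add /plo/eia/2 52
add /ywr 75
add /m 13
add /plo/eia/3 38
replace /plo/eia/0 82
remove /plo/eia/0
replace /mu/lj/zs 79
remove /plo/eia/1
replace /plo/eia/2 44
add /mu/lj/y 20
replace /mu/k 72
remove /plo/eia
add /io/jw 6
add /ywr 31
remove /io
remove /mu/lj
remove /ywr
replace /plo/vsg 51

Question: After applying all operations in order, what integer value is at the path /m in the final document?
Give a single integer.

After op 1 (add /io/wok/3 71): {"io":{"wok":[0,59,26,71],"xu":{"hp":43,"j":82,"y":74}},"mu":{"k":[97,84],"lj":{"d":18,"y":92,"zs":88}},"plo":{"eia":[28,59,36],"qjo":[89,40,13,61]}}
After op 2 (add /plo/vsg 30): {"io":{"wok":[0,59,26,71],"xu":{"hp":43,"j":82,"y":74}},"mu":{"k":[97,84],"lj":{"d":18,"y":92,"zs":88}},"plo":{"eia":[28,59,36],"qjo":[89,40,13,61],"vsg":30}}
After op 3 (remove /io/xu): {"io":{"wok":[0,59,26,71]},"mu":{"k":[97,84],"lj":{"d":18,"y":92,"zs":88}},"plo":{"eia":[28,59,36],"qjo":[89,40,13,61],"vsg":30}}
After op 4 (add /plo/eia/1 2): {"io":{"wok":[0,59,26,71]},"mu":{"k":[97,84],"lj":{"d":18,"y":92,"zs":88}},"plo":{"eia":[28,2,59,36],"qjo":[89,40,13,61],"vsg":30}}
After op 5 (add /io/wok/1 66): {"io":{"wok":[0,66,59,26,71]},"mu":{"k":[97,84],"lj":{"d":18,"y":92,"zs":88}},"plo":{"eia":[28,2,59,36],"qjo":[89,40,13,61],"vsg":30}}
After op 6 (remove /plo/qjo): {"io":{"wok":[0,66,59,26,71]},"mu":{"k":[97,84],"lj":{"d":18,"y":92,"zs":88}},"plo":{"eia":[28,2,59,36],"vsg":30}}
After op 7 (replace /io/wok 48): {"io":{"wok":48},"mu":{"k":[97,84],"lj":{"d":18,"y":92,"zs":88}},"plo":{"eia":[28,2,59,36],"vsg":30}}
After op 8 (add /plo/eia/2 52): {"io":{"wok":48},"mu":{"k":[97,84],"lj":{"d":18,"y":92,"zs":88}},"plo":{"eia":[28,2,52,59,36],"vsg":30}}
After op 9 (add /ywr 75): {"io":{"wok":48},"mu":{"k":[97,84],"lj":{"d":18,"y":92,"zs":88}},"plo":{"eia":[28,2,52,59,36],"vsg":30},"ywr":75}
After op 10 (add /m 13): {"io":{"wok":48},"m":13,"mu":{"k":[97,84],"lj":{"d":18,"y":92,"zs":88}},"plo":{"eia":[28,2,52,59,36],"vsg":30},"ywr":75}
After op 11 (add /plo/eia/3 38): {"io":{"wok":48},"m":13,"mu":{"k":[97,84],"lj":{"d":18,"y":92,"zs":88}},"plo":{"eia":[28,2,52,38,59,36],"vsg":30},"ywr":75}
After op 12 (replace /plo/eia/0 82): {"io":{"wok":48},"m":13,"mu":{"k":[97,84],"lj":{"d":18,"y":92,"zs":88}},"plo":{"eia":[82,2,52,38,59,36],"vsg":30},"ywr":75}
After op 13 (remove /plo/eia/0): {"io":{"wok":48},"m":13,"mu":{"k":[97,84],"lj":{"d":18,"y":92,"zs":88}},"plo":{"eia":[2,52,38,59,36],"vsg":30},"ywr":75}
After op 14 (replace /mu/lj/zs 79): {"io":{"wok":48},"m":13,"mu":{"k":[97,84],"lj":{"d":18,"y":92,"zs":79}},"plo":{"eia":[2,52,38,59,36],"vsg":30},"ywr":75}
After op 15 (remove /plo/eia/1): {"io":{"wok":48},"m":13,"mu":{"k":[97,84],"lj":{"d":18,"y":92,"zs":79}},"plo":{"eia":[2,38,59,36],"vsg":30},"ywr":75}
After op 16 (replace /plo/eia/2 44): {"io":{"wok":48},"m":13,"mu":{"k":[97,84],"lj":{"d":18,"y":92,"zs":79}},"plo":{"eia":[2,38,44,36],"vsg":30},"ywr":75}
After op 17 (add /mu/lj/y 20): {"io":{"wok":48},"m":13,"mu":{"k":[97,84],"lj":{"d":18,"y":20,"zs":79}},"plo":{"eia":[2,38,44,36],"vsg":30},"ywr":75}
After op 18 (replace /mu/k 72): {"io":{"wok":48},"m":13,"mu":{"k":72,"lj":{"d":18,"y":20,"zs":79}},"plo":{"eia":[2,38,44,36],"vsg":30},"ywr":75}
After op 19 (remove /plo/eia): {"io":{"wok":48},"m":13,"mu":{"k":72,"lj":{"d":18,"y":20,"zs":79}},"plo":{"vsg":30},"ywr":75}
After op 20 (add /io/jw 6): {"io":{"jw":6,"wok":48},"m":13,"mu":{"k":72,"lj":{"d":18,"y":20,"zs":79}},"plo":{"vsg":30},"ywr":75}
After op 21 (add /ywr 31): {"io":{"jw":6,"wok":48},"m":13,"mu":{"k":72,"lj":{"d":18,"y":20,"zs":79}},"plo":{"vsg":30},"ywr":31}
After op 22 (remove /io): {"m":13,"mu":{"k":72,"lj":{"d":18,"y":20,"zs":79}},"plo":{"vsg":30},"ywr":31}
After op 23 (remove /mu/lj): {"m":13,"mu":{"k":72},"plo":{"vsg":30},"ywr":31}
After op 24 (remove /ywr): {"m":13,"mu":{"k":72},"plo":{"vsg":30}}
After op 25 (replace /plo/vsg 51): {"m":13,"mu":{"k":72},"plo":{"vsg":51}}
Value at /m: 13

Answer: 13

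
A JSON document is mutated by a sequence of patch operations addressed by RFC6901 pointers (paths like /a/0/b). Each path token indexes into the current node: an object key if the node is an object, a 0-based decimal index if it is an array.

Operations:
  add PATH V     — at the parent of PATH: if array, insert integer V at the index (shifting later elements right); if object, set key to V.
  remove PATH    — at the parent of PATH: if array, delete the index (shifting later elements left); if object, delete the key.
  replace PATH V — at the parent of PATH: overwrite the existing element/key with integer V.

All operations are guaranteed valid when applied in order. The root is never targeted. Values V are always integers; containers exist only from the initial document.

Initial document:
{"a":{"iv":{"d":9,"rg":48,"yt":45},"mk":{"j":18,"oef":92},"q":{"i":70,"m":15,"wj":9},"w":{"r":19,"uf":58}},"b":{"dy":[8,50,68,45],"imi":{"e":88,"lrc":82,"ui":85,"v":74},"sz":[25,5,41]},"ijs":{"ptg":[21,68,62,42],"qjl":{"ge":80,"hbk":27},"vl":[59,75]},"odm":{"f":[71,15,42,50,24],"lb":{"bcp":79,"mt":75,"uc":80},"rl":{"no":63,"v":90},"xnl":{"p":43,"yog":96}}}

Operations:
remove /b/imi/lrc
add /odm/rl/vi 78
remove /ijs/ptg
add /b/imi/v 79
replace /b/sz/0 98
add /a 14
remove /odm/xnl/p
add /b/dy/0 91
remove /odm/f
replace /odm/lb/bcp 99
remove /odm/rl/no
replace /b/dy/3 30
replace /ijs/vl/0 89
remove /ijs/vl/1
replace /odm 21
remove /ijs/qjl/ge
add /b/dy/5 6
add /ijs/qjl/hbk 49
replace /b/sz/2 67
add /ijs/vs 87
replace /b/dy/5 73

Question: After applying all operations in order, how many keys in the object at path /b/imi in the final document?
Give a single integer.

Answer: 3

Derivation:
After op 1 (remove /b/imi/lrc): {"a":{"iv":{"d":9,"rg":48,"yt":45},"mk":{"j":18,"oef":92},"q":{"i":70,"m":15,"wj":9},"w":{"r":19,"uf":58}},"b":{"dy":[8,50,68,45],"imi":{"e":88,"ui":85,"v":74},"sz":[25,5,41]},"ijs":{"ptg":[21,68,62,42],"qjl":{"ge":80,"hbk":27},"vl":[59,75]},"odm":{"f":[71,15,42,50,24],"lb":{"bcp":79,"mt":75,"uc":80},"rl":{"no":63,"v":90},"xnl":{"p":43,"yog":96}}}
After op 2 (add /odm/rl/vi 78): {"a":{"iv":{"d":9,"rg":48,"yt":45},"mk":{"j":18,"oef":92},"q":{"i":70,"m":15,"wj":9},"w":{"r":19,"uf":58}},"b":{"dy":[8,50,68,45],"imi":{"e":88,"ui":85,"v":74},"sz":[25,5,41]},"ijs":{"ptg":[21,68,62,42],"qjl":{"ge":80,"hbk":27},"vl":[59,75]},"odm":{"f":[71,15,42,50,24],"lb":{"bcp":79,"mt":75,"uc":80},"rl":{"no":63,"v":90,"vi":78},"xnl":{"p":43,"yog":96}}}
After op 3 (remove /ijs/ptg): {"a":{"iv":{"d":9,"rg":48,"yt":45},"mk":{"j":18,"oef":92},"q":{"i":70,"m":15,"wj":9},"w":{"r":19,"uf":58}},"b":{"dy":[8,50,68,45],"imi":{"e":88,"ui":85,"v":74},"sz":[25,5,41]},"ijs":{"qjl":{"ge":80,"hbk":27},"vl":[59,75]},"odm":{"f":[71,15,42,50,24],"lb":{"bcp":79,"mt":75,"uc":80},"rl":{"no":63,"v":90,"vi":78},"xnl":{"p":43,"yog":96}}}
After op 4 (add /b/imi/v 79): {"a":{"iv":{"d":9,"rg":48,"yt":45},"mk":{"j":18,"oef":92},"q":{"i":70,"m":15,"wj":9},"w":{"r":19,"uf":58}},"b":{"dy":[8,50,68,45],"imi":{"e":88,"ui":85,"v":79},"sz":[25,5,41]},"ijs":{"qjl":{"ge":80,"hbk":27},"vl":[59,75]},"odm":{"f":[71,15,42,50,24],"lb":{"bcp":79,"mt":75,"uc":80},"rl":{"no":63,"v":90,"vi":78},"xnl":{"p":43,"yog":96}}}
After op 5 (replace /b/sz/0 98): {"a":{"iv":{"d":9,"rg":48,"yt":45},"mk":{"j":18,"oef":92},"q":{"i":70,"m":15,"wj":9},"w":{"r":19,"uf":58}},"b":{"dy":[8,50,68,45],"imi":{"e":88,"ui":85,"v":79},"sz":[98,5,41]},"ijs":{"qjl":{"ge":80,"hbk":27},"vl":[59,75]},"odm":{"f":[71,15,42,50,24],"lb":{"bcp":79,"mt":75,"uc":80},"rl":{"no":63,"v":90,"vi":78},"xnl":{"p":43,"yog":96}}}
After op 6 (add /a 14): {"a":14,"b":{"dy":[8,50,68,45],"imi":{"e":88,"ui":85,"v":79},"sz":[98,5,41]},"ijs":{"qjl":{"ge":80,"hbk":27},"vl":[59,75]},"odm":{"f":[71,15,42,50,24],"lb":{"bcp":79,"mt":75,"uc":80},"rl":{"no":63,"v":90,"vi":78},"xnl":{"p":43,"yog":96}}}
After op 7 (remove /odm/xnl/p): {"a":14,"b":{"dy":[8,50,68,45],"imi":{"e":88,"ui":85,"v":79},"sz":[98,5,41]},"ijs":{"qjl":{"ge":80,"hbk":27},"vl":[59,75]},"odm":{"f":[71,15,42,50,24],"lb":{"bcp":79,"mt":75,"uc":80},"rl":{"no":63,"v":90,"vi":78},"xnl":{"yog":96}}}
After op 8 (add /b/dy/0 91): {"a":14,"b":{"dy":[91,8,50,68,45],"imi":{"e":88,"ui":85,"v":79},"sz":[98,5,41]},"ijs":{"qjl":{"ge":80,"hbk":27},"vl":[59,75]},"odm":{"f":[71,15,42,50,24],"lb":{"bcp":79,"mt":75,"uc":80},"rl":{"no":63,"v":90,"vi":78},"xnl":{"yog":96}}}
After op 9 (remove /odm/f): {"a":14,"b":{"dy":[91,8,50,68,45],"imi":{"e":88,"ui":85,"v":79},"sz":[98,5,41]},"ijs":{"qjl":{"ge":80,"hbk":27},"vl":[59,75]},"odm":{"lb":{"bcp":79,"mt":75,"uc":80},"rl":{"no":63,"v":90,"vi":78},"xnl":{"yog":96}}}
After op 10 (replace /odm/lb/bcp 99): {"a":14,"b":{"dy":[91,8,50,68,45],"imi":{"e":88,"ui":85,"v":79},"sz":[98,5,41]},"ijs":{"qjl":{"ge":80,"hbk":27},"vl":[59,75]},"odm":{"lb":{"bcp":99,"mt":75,"uc":80},"rl":{"no":63,"v":90,"vi":78},"xnl":{"yog":96}}}
After op 11 (remove /odm/rl/no): {"a":14,"b":{"dy":[91,8,50,68,45],"imi":{"e":88,"ui":85,"v":79},"sz":[98,5,41]},"ijs":{"qjl":{"ge":80,"hbk":27},"vl":[59,75]},"odm":{"lb":{"bcp":99,"mt":75,"uc":80},"rl":{"v":90,"vi":78},"xnl":{"yog":96}}}
After op 12 (replace /b/dy/3 30): {"a":14,"b":{"dy":[91,8,50,30,45],"imi":{"e":88,"ui":85,"v":79},"sz":[98,5,41]},"ijs":{"qjl":{"ge":80,"hbk":27},"vl":[59,75]},"odm":{"lb":{"bcp":99,"mt":75,"uc":80},"rl":{"v":90,"vi":78},"xnl":{"yog":96}}}
After op 13 (replace /ijs/vl/0 89): {"a":14,"b":{"dy":[91,8,50,30,45],"imi":{"e":88,"ui":85,"v":79},"sz":[98,5,41]},"ijs":{"qjl":{"ge":80,"hbk":27},"vl":[89,75]},"odm":{"lb":{"bcp":99,"mt":75,"uc":80},"rl":{"v":90,"vi":78},"xnl":{"yog":96}}}
After op 14 (remove /ijs/vl/1): {"a":14,"b":{"dy":[91,8,50,30,45],"imi":{"e":88,"ui":85,"v":79},"sz":[98,5,41]},"ijs":{"qjl":{"ge":80,"hbk":27},"vl":[89]},"odm":{"lb":{"bcp":99,"mt":75,"uc":80},"rl":{"v":90,"vi":78},"xnl":{"yog":96}}}
After op 15 (replace /odm 21): {"a":14,"b":{"dy":[91,8,50,30,45],"imi":{"e":88,"ui":85,"v":79},"sz":[98,5,41]},"ijs":{"qjl":{"ge":80,"hbk":27},"vl":[89]},"odm":21}
After op 16 (remove /ijs/qjl/ge): {"a":14,"b":{"dy":[91,8,50,30,45],"imi":{"e":88,"ui":85,"v":79},"sz":[98,5,41]},"ijs":{"qjl":{"hbk":27},"vl":[89]},"odm":21}
After op 17 (add /b/dy/5 6): {"a":14,"b":{"dy":[91,8,50,30,45,6],"imi":{"e":88,"ui":85,"v":79},"sz":[98,5,41]},"ijs":{"qjl":{"hbk":27},"vl":[89]},"odm":21}
After op 18 (add /ijs/qjl/hbk 49): {"a":14,"b":{"dy":[91,8,50,30,45,6],"imi":{"e":88,"ui":85,"v":79},"sz":[98,5,41]},"ijs":{"qjl":{"hbk":49},"vl":[89]},"odm":21}
After op 19 (replace /b/sz/2 67): {"a":14,"b":{"dy":[91,8,50,30,45,6],"imi":{"e":88,"ui":85,"v":79},"sz":[98,5,67]},"ijs":{"qjl":{"hbk":49},"vl":[89]},"odm":21}
After op 20 (add /ijs/vs 87): {"a":14,"b":{"dy":[91,8,50,30,45,6],"imi":{"e":88,"ui":85,"v":79},"sz":[98,5,67]},"ijs":{"qjl":{"hbk":49},"vl":[89],"vs":87},"odm":21}
After op 21 (replace /b/dy/5 73): {"a":14,"b":{"dy":[91,8,50,30,45,73],"imi":{"e":88,"ui":85,"v":79},"sz":[98,5,67]},"ijs":{"qjl":{"hbk":49},"vl":[89],"vs":87},"odm":21}
Size at path /b/imi: 3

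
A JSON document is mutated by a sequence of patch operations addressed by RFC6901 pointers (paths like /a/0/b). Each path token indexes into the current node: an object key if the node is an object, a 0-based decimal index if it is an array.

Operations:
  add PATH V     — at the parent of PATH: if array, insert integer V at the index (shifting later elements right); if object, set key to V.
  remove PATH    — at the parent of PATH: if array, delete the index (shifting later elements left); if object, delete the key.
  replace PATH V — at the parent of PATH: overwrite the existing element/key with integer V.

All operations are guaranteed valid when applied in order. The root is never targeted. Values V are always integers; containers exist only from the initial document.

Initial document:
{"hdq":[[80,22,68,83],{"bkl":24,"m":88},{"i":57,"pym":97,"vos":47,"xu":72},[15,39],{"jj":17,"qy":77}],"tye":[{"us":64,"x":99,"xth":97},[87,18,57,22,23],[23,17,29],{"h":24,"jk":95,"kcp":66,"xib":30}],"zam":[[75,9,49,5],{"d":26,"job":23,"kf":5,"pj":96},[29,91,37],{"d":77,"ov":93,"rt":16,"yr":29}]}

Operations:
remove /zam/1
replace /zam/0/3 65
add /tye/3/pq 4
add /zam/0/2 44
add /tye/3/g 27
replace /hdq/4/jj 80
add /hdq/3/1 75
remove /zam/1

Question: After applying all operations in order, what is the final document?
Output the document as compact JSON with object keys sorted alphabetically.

Answer: {"hdq":[[80,22,68,83],{"bkl":24,"m":88},{"i":57,"pym":97,"vos":47,"xu":72},[15,75,39],{"jj":80,"qy":77}],"tye":[{"us":64,"x":99,"xth":97},[87,18,57,22,23],[23,17,29],{"g":27,"h":24,"jk":95,"kcp":66,"pq":4,"xib":30}],"zam":[[75,9,44,49,65],{"d":77,"ov":93,"rt":16,"yr":29}]}

Derivation:
After op 1 (remove /zam/1): {"hdq":[[80,22,68,83],{"bkl":24,"m":88},{"i":57,"pym":97,"vos":47,"xu":72},[15,39],{"jj":17,"qy":77}],"tye":[{"us":64,"x":99,"xth":97},[87,18,57,22,23],[23,17,29],{"h":24,"jk":95,"kcp":66,"xib":30}],"zam":[[75,9,49,5],[29,91,37],{"d":77,"ov":93,"rt":16,"yr":29}]}
After op 2 (replace /zam/0/3 65): {"hdq":[[80,22,68,83],{"bkl":24,"m":88},{"i":57,"pym":97,"vos":47,"xu":72},[15,39],{"jj":17,"qy":77}],"tye":[{"us":64,"x":99,"xth":97},[87,18,57,22,23],[23,17,29],{"h":24,"jk":95,"kcp":66,"xib":30}],"zam":[[75,9,49,65],[29,91,37],{"d":77,"ov":93,"rt":16,"yr":29}]}
After op 3 (add /tye/3/pq 4): {"hdq":[[80,22,68,83],{"bkl":24,"m":88},{"i":57,"pym":97,"vos":47,"xu":72},[15,39],{"jj":17,"qy":77}],"tye":[{"us":64,"x":99,"xth":97},[87,18,57,22,23],[23,17,29],{"h":24,"jk":95,"kcp":66,"pq":4,"xib":30}],"zam":[[75,9,49,65],[29,91,37],{"d":77,"ov":93,"rt":16,"yr":29}]}
After op 4 (add /zam/0/2 44): {"hdq":[[80,22,68,83],{"bkl":24,"m":88},{"i":57,"pym":97,"vos":47,"xu":72},[15,39],{"jj":17,"qy":77}],"tye":[{"us":64,"x":99,"xth":97},[87,18,57,22,23],[23,17,29],{"h":24,"jk":95,"kcp":66,"pq":4,"xib":30}],"zam":[[75,9,44,49,65],[29,91,37],{"d":77,"ov":93,"rt":16,"yr":29}]}
After op 5 (add /tye/3/g 27): {"hdq":[[80,22,68,83],{"bkl":24,"m":88},{"i":57,"pym":97,"vos":47,"xu":72},[15,39],{"jj":17,"qy":77}],"tye":[{"us":64,"x":99,"xth":97},[87,18,57,22,23],[23,17,29],{"g":27,"h":24,"jk":95,"kcp":66,"pq":4,"xib":30}],"zam":[[75,9,44,49,65],[29,91,37],{"d":77,"ov":93,"rt":16,"yr":29}]}
After op 6 (replace /hdq/4/jj 80): {"hdq":[[80,22,68,83],{"bkl":24,"m":88},{"i":57,"pym":97,"vos":47,"xu":72},[15,39],{"jj":80,"qy":77}],"tye":[{"us":64,"x":99,"xth":97},[87,18,57,22,23],[23,17,29],{"g":27,"h":24,"jk":95,"kcp":66,"pq":4,"xib":30}],"zam":[[75,9,44,49,65],[29,91,37],{"d":77,"ov":93,"rt":16,"yr":29}]}
After op 7 (add /hdq/3/1 75): {"hdq":[[80,22,68,83],{"bkl":24,"m":88},{"i":57,"pym":97,"vos":47,"xu":72},[15,75,39],{"jj":80,"qy":77}],"tye":[{"us":64,"x":99,"xth":97},[87,18,57,22,23],[23,17,29],{"g":27,"h":24,"jk":95,"kcp":66,"pq":4,"xib":30}],"zam":[[75,9,44,49,65],[29,91,37],{"d":77,"ov":93,"rt":16,"yr":29}]}
After op 8 (remove /zam/1): {"hdq":[[80,22,68,83],{"bkl":24,"m":88},{"i":57,"pym":97,"vos":47,"xu":72},[15,75,39],{"jj":80,"qy":77}],"tye":[{"us":64,"x":99,"xth":97},[87,18,57,22,23],[23,17,29],{"g":27,"h":24,"jk":95,"kcp":66,"pq":4,"xib":30}],"zam":[[75,9,44,49,65],{"d":77,"ov":93,"rt":16,"yr":29}]}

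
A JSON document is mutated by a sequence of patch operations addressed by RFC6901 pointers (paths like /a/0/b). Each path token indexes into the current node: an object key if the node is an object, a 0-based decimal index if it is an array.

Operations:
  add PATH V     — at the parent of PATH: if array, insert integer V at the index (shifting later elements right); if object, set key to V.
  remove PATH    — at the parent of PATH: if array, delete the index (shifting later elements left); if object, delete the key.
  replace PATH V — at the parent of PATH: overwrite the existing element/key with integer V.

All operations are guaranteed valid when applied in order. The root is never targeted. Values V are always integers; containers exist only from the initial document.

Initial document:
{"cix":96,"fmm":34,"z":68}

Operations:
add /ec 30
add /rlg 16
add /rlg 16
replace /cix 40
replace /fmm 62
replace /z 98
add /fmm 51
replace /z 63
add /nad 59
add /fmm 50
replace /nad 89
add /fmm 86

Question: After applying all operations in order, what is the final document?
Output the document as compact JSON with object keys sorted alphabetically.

Answer: {"cix":40,"ec":30,"fmm":86,"nad":89,"rlg":16,"z":63}

Derivation:
After op 1 (add /ec 30): {"cix":96,"ec":30,"fmm":34,"z":68}
After op 2 (add /rlg 16): {"cix":96,"ec":30,"fmm":34,"rlg":16,"z":68}
After op 3 (add /rlg 16): {"cix":96,"ec":30,"fmm":34,"rlg":16,"z":68}
After op 4 (replace /cix 40): {"cix":40,"ec":30,"fmm":34,"rlg":16,"z":68}
After op 5 (replace /fmm 62): {"cix":40,"ec":30,"fmm":62,"rlg":16,"z":68}
After op 6 (replace /z 98): {"cix":40,"ec":30,"fmm":62,"rlg":16,"z":98}
After op 7 (add /fmm 51): {"cix":40,"ec":30,"fmm":51,"rlg":16,"z":98}
After op 8 (replace /z 63): {"cix":40,"ec":30,"fmm":51,"rlg":16,"z":63}
After op 9 (add /nad 59): {"cix":40,"ec":30,"fmm":51,"nad":59,"rlg":16,"z":63}
After op 10 (add /fmm 50): {"cix":40,"ec":30,"fmm":50,"nad":59,"rlg":16,"z":63}
After op 11 (replace /nad 89): {"cix":40,"ec":30,"fmm":50,"nad":89,"rlg":16,"z":63}
After op 12 (add /fmm 86): {"cix":40,"ec":30,"fmm":86,"nad":89,"rlg":16,"z":63}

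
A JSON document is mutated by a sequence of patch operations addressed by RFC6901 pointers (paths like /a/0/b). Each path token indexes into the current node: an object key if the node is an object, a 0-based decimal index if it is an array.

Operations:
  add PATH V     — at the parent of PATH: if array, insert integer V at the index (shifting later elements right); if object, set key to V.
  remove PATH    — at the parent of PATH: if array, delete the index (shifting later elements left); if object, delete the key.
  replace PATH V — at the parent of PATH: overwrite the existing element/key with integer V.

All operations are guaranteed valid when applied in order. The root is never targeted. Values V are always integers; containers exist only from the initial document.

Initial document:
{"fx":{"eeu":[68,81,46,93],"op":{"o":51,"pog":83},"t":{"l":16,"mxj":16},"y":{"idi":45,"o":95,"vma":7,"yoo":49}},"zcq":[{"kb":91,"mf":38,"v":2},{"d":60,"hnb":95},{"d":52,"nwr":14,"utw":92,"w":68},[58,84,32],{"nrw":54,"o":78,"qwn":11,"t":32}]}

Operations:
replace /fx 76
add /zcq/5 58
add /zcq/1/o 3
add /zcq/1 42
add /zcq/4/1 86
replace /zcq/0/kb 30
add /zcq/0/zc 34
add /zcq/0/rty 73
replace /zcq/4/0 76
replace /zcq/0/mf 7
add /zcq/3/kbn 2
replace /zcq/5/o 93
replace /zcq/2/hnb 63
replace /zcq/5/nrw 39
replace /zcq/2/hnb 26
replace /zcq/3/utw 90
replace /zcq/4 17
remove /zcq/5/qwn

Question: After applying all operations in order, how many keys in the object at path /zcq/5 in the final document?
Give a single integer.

After op 1 (replace /fx 76): {"fx":76,"zcq":[{"kb":91,"mf":38,"v":2},{"d":60,"hnb":95},{"d":52,"nwr":14,"utw":92,"w":68},[58,84,32],{"nrw":54,"o":78,"qwn":11,"t":32}]}
After op 2 (add /zcq/5 58): {"fx":76,"zcq":[{"kb":91,"mf":38,"v":2},{"d":60,"hnb":95},{"d":52,"nwr":14,"utw":92,"w":68},[58,84,32],{"nrw":54,"o":78,"qwn":11,"t":32},58]}
After op 3 (add /zcq/1/o 3): {"fx":76,"zcq":[{"kb":91,"mf":38,"v":2},{"d":60,"hnb":95,"o":3},{"d":52,"nwr":14,"utw":92,"w":68},[58,84,32],{"nrw":54,"o":78,"qwn":11,"t":32},58]}
After op 4 (add /zcq/1 42): {"fx":76,"zcq":[{"kb":91,"mf":38,"v":2},42,{"d":60,"hnb":95,"o":3},{"d":52,"nwr":14,"utw":92,"w":68},[58,84,32],{"nrw":54,"o":78,"qwn":11,"t":32},58]}
After op 5 (add /zcq/4/1 86): {"fx":76,"zcq":[{"kb":91,"mf":38,"v":2},42,{"d":60,"hnb":95,"o":3},{"d":52,"nwr":14,"utw":92,"w":68},[58,86,84,32],{"nrw":54,"o":78,"qwn":11,"t":32},58]}
After op 6 (replace /zcq/0/kb 30): {"fx":76,"zcq":[{"kb":30,"mf":38,"v":2},42,{"d":60,"hnb":95,"o":3},{"d":52,"nwr":14,"utw":92,"w":68},[58,86,84,32],{"nrw":54,"o":78,"qwn":11,"t":32},58]}
After op 7 (add /zcq/0/zc 34): {"fx":76,"zcq":[{"kb":30,"mf":38,"v":2,"zc":34},42,{"d":60,"hnb":95,"o":3},{"d":52,"nwr":14,"utw":92,"w":68},[58,86,84,32],{"nrw":54,"o":78,"qwn":11,"t":32},58]}
After op 8 (add /zcq/0/rty 73): {"fx":76,"zcq":[{"kb":30,"mf":38,"rty":73,"v":2,"zc":34},42,{"d":60,"hnb":95,"o":3},{"d":52,"nwr":14,"utw":92,"w":68},[58,86,84,32],{"nrw":54,"o":78,"qwn":11,"t":32},58]}
After op 9 (replace /zcq/4/0 76): {"fx":76,"zcq":[{"kb":30,"mf":38,"rty":73,"v":2,"zc":34},42,{"d":60,"hnb":95,"o":3},{"d":52,"nwr":14,"utw":92,"w":68},[76,86,84,32],{"nrw":54,"o":78,"qwn":11,"t":32},58]}
After op 10 (replace /zcq/0/mf 7): {"fx":76,"zcq":[{"kb":30,"mf":7,"rty":73,"v":2,"zc":34},42,{"d":60,"hnb":95,"o":3},{"d":52,"nwr":14,"utw":92,"w":68},[76,86,84,32],{"nrw":54,"o":78,"qwn":11,"t":32},58]}
After op 11 (add /zcq/3/kbn 2): {"fx":76,"zcq":[{"kb":30,"mf":7,"rty":73,"v":2,"zc":34},42,{"d":60,"hnb":95,"o":3},{"d":52,"kbn":2,"nwr":14,"utw":92,"w":68},[76,86,84,32],{"nrw":54,"o":78,"qwn":11,"t":32},58]}
After op 12 (replace /zcq/5/o 93): {"fx":76,"zcq":[{"kb":30,"mf":7,"rty":73,"v":2,"zc":34},42,{"d":60,"hnb":95,"o":3},{"d":52,"kbn":2,"nwr":14,"utw":92,"w":68},[76,86,84,32],{"nrw":54,"o":93,"qwn":11,"t":32},58]}
After op 13 (replace /zcq/2/hnb 63): {"fx":76,"zcq":[{"kb":30,"mf":7,"rty":73,"v":2,"zc":34},42,{"d":60,"hnb":63,"o":3},{"d":52,"kbn":2,"nwr":14,"utw":92,"w":68},[76,86,84,32],{"nrw":54,"o":93,"qwn":11,"t":32},58]}
After op 14 (replace /zcq/5/nrw 39): {"fx":76,"zcq":[{"kb":30,"mf":7,"rty":73,"v":2,"zc":34},42,{"d":60,"hnb":63,"o":3},{"d":52,"kbn":2,"nwr":14,"utw":92,"w":68},[76,86,84,32],{"nrw":39,"o":93,"qwn":11,"t":32},58]}
After op 15 (replace /zcq/2/hnb 26): {"fx":76,"zcq":[{"kb":30,"mf":7,"rty":73,"v":2,"zc":34},42,{"d":60,"hnb":26,"o":3},{"d":52,"kbn":2,"nwr":14,"utw":92,"w":68},[76,86,84,32],{"nrw":39,"o":93,"qwn":11,"t":32},58]}
After op 16 (replace /zcq/3/utw 90): {"fx":76,"zcq":[{"kb":30,"mf":7,"rty":73,"v":2,"zc":34},42,{"d":60,"hnb":26,"o":3},{"d":52,"kbn":2,"nwr":14,"utw":90,"w":68},[76,86,84,32],{"nrw":39,"o":93,"qwn":11,"t":32},58]}
After op 17 (replace /zcq/4 17): {"fx":76,"zcq":[{"kb":30,"mf":7,"rty":73,"v":2,"zc":34},42,{"d":60,"hnb":26,"o":3},{"d":52,"kbn":2,"nwr":14,"utw":90,"w":68},17,{"nrw":39,"o":93,"qwn":11,"t":32},58]}
After op 18 (remove /zcq/5/qwn): {"fx":76,"zcq":[{"kb":30,"mf":7,"rty":73,"v":2,"zc":34},42,{"d":60,"hnb":26,"o":3},{"d":52,"kbn":2,"nwr":14,"utw":90,"w":68},17,{"nrw":39,"o":93,"t":32},58]}
Size at path /zcq/5: 3

Answer: 3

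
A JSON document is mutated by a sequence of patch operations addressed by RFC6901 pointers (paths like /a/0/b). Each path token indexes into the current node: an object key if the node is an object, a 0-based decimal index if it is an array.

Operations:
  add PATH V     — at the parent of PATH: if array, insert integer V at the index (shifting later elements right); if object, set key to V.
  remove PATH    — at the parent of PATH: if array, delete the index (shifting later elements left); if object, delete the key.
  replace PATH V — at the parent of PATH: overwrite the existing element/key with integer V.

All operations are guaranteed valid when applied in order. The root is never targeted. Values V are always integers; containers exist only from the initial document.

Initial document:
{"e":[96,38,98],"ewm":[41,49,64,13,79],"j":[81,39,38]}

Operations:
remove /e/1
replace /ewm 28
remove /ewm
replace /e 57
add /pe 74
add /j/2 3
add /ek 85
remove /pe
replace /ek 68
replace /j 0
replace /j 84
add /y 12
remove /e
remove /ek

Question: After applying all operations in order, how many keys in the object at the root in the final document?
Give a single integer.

After op 1 (remove /e/1): {"e":[96,98],"ewm":[41,49,64,13,79],"j":[81,39,38]}
After op 2 (replace /ewm 28): {"e":[96,98],"ewm":28,"j":[81,39,38]}
After op 3 (remove /ewm): {"e":[96,98],"j":[81,39,38]}
After op 4 (replace /e 57): {"e":57,"j":[81,39,38]}
After op 5 (add /pe 74): {"e":57,"j":[81,39,38],"pe":74}
After op 6 (add /j/2 3): {"e":57,"j":[81,39,3,38],"pe":74}
After op 7 (add /ek 85): {"e":57,"ek":85,"j":[81,39,3,38],"pe":74}
After op 8 (remove /pe): {"e":57,"ek":85,"j":[81,39,3,38]}
After op 9 (replace /ek 68): {"e":57,"ek":68,"j":[81,39,3,38]}
After op 10 (replace /j 0): {"e":57,"ek":68,"j":0}
After op 11 (replace /j 84): {"e":57,"ek":68,"j":84}
After op 12 (add /y 12): {"e":57,"ek":68,"j":84,"y":12}
After op 13 (remove /e): {"ek":68,"j":84,"y":12}
After op 14 (remove /ek): {"j":84,"y":12}
Size at the root: 2

Answer: 2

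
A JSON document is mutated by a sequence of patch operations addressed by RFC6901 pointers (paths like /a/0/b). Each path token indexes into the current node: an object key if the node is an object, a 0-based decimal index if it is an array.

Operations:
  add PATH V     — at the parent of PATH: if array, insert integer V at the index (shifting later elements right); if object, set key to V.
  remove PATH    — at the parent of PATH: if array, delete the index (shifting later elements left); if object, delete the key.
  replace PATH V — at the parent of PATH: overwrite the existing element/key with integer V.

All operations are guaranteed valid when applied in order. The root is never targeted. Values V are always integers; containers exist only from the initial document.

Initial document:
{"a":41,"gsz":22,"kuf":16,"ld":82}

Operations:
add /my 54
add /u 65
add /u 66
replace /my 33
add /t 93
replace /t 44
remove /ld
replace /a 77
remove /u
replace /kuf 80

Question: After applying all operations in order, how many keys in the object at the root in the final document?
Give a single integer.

Answer: 5

Derivation:
After op 1 (add /my 54): {"a":41,"gsz":22,"kuf":16,"ld":82,"my":54}
After op 2 (add /u 65): {"a":41,"gsz":22,"kuf":16,"ld":82,"my":54,"u":65}
After op 3 (add /u 66): {"a":41,"gsz":22,"kuf":16,"ld":82,"my":54,"u":66}
After op 4 (replace /my 33): {"a":41,"gsz":22,"kuf":16,"ld":82,"my":33,"u":66}
After op 5 (add /t 93): {"a":41,"gsz":22,"kuf":16,"ld":82,"my":33,"t":93,"u":66}
After op 6 (replace /t 44): {"a":41,"gsz":22,"kuf":16,"ld":82,"my":33,"t":44,"u":66}
After op 7 (remove /ld): {"a":41,"gsz":22,"kuf":16,"my":33,"t":44,"u":66}
After op 8 (replace /a 77): {"a":77,"gsz":22,"kuf":16,"my":33,"t":44,"u":66}
After op 9 (remove /u): {"a":77,"gsz":22,"kuf":16,"my":33,"t":44}
After op 10 (replace /kuf 80): {"a":77,"gsz":22,"kuf":80,"my":33,"t":44}
Size at the root: 5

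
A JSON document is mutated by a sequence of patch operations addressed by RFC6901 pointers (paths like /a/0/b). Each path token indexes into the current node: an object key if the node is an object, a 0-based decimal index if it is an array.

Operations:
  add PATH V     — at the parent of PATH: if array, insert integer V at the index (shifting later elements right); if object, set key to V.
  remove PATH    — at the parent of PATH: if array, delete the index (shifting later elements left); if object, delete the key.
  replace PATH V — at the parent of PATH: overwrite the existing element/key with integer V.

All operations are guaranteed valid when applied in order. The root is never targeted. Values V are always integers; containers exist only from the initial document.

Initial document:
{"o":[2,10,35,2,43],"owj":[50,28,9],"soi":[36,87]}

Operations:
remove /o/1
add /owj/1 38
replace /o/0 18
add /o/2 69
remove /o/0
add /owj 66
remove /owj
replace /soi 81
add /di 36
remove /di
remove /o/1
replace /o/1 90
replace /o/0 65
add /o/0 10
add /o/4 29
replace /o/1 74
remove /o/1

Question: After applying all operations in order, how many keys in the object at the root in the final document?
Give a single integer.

After op 1 (remove /o/1): {"o":[2,35,2,43],"owj":[50,28,9],"soi":[36,87]}
After op 2 (add /owj/1 38): {"o":[2,35,2,43],"owj":[50,38,28,9],"soi":[36,87]}
After op 3 (replace /o/0 18): {"o":[18,35,2,43],"owj":[50,38,28,9],"soi":[36,87]}
After op 4 (add /o/2 69): {"o":[18,35,69,2,43],"owj":[50,38,28,9],"soi":[36,87]}
After op 5 (remove /o/0): {"o":[35,69,2,43],"owj":[50,38,28,9],"soi":[36,87]}
After op 6 (add /owj 66): {"o":[35,69,2,43],"owj":66,"soi":[36,87]}
After op 7 (remove /owj): {"o":[35,69,2,43],"soi":[36,87]}
After op 8 (replace /soi 81): {"o":[35,69,2,43],"soi":81}
After op 9 (add /di 36): {"di":36,"o":[35,69,2,43],"soi":81}
After op 10 (remove /di): {"o":[35,69,2,43],"soi":81}
After op 11 (remove /o/1): {"o":[35,2,43],"soi":81}
After op 12 (replace /o/1 90): {"o":[35,90,43],"soi":81}
After op 13 (replace /o/0 65): {"o":[65,90,43],"soi":81}
After op 14 (add /o/0 10): {"o":[10,65,90,43],"soi":81}
After op 15 (add /o/4 29): {"o":[10,65,90,43,29],"soi":81}
After op 16 (replace /o/1 74): {"o":[10,74,90,43,29],"soi":81}
After op 17 (remove /o/1): {"o":[10,90,43,29],"soi":81}
Size at the root: 2

Answer: 2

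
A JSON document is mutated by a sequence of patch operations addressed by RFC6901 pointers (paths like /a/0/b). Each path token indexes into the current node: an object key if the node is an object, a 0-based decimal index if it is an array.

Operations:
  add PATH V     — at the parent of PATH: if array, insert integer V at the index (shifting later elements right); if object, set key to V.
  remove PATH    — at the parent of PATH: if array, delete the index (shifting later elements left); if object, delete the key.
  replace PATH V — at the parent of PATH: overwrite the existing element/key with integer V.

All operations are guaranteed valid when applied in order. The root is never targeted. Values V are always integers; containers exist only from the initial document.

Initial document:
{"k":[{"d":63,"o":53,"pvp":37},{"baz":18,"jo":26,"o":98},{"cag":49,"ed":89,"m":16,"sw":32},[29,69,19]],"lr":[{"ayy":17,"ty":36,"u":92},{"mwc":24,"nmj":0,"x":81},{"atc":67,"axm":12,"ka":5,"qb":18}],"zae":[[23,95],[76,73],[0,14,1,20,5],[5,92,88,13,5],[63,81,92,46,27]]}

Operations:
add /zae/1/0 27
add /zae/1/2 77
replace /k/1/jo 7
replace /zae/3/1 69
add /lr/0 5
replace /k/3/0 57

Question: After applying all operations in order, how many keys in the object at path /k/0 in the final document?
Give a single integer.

Answer: 3

Derivation:
After op 1 (add /zae/1/0 27): {"k":[{"d":63,"o":53,"pvp":37},{"baz":18,"jo":26,"o":98},{"cag":49,"ed":89,"m":16,"sw":32},[29,69,19]],"lr":[{"ayy":17,"ty":36,"u":92},{"mwc":24,"nmj":0,"x":81},{"atc":67,"axm":12,"ka":5,"qb":18}],"zae":[[23,95],[27,76,73],[0,14,1,20,5],[5,92,88,13,5],[63,81,92,46,27]]}
After op 2 (add /zae/1/2 77): {"k":[{"d":63,"o":53,"pvp":37},{"baz":18,"jo":26,"o":98},{"cag":49,"ed":89,"m":16,"sw":32},[29,69,19]],"lr":[{"ayy":17,"ty":36,"u":92},{"mwc":24,"nmj":0,"x":81},{"atc":67,"axm":12,"ka":5,"qb":18}],"zae":[[23,95],[27,76,77,73],[0,14,1,20,5],[5,92,88,13,5],[63,81,92,46,27]]}
After op 3 (replace /k/1/jo 7): {"k":[{"d":63,"o":53,"pvp":37},{"baz":18,"jo":7,"o":98},{"cag":49,"ed":89,"m":16,"sw":32},[29,69,19]],"lr":[{"ayy":17,"ty":36,"u":92},{"mwc":24,"nmj":0,"x":81},{"atc":67,"axm":12,"ka":5,"qb":18}],"zae":[[23,95],[27,76,77,73],[0,14,1,20,5],[5,92,88,13,5],[63,81,92,46,27]]}
After op 4 (replace /zae/3/1 69): {"k":[{"d":63,"o":53,"pvp":37},{"baz":18,"jo":7,"o":98},{"cag":49,"ed":89,"m":16,"sw":32},[29,69,19]],"lr":[{"ayy":17,"ty":36,"u":92},{"mwc":24,"nmj":0,"x":81},{"atc":67,"axm":12,"ka":5,"qb":18}],"zae":[[23,95],[27,76,77,73],[0,14,1,20,5],[5,69,88,13,5],[63,81,92,46,27]]}
After op 5 (add /lr/0 5): {"k":[{"d":63,"o":53,"pvp":37},{"baz":18,"jo":7,"o":98},{"cag":49,"ed":89,"m":16,"sw":32},[29,69,19]],"lr":[5,{"ayy":17,"ty":36,"u":92},{"mwc":24,"nmj":0,"x":81},{"atc":67,"axm":12,"ka":5,"qb":18}],"zae":[[23,95],[27,76,77,73],[0,14,1,20,5],[5,69,88,13,5],[63,81,92,46,27]]}
After op 6 (replace /k/3/0 57): {"k":[{"d":63,"o":53,"pvp":37},{"baz":18,"jo":7,"o":98},{"cag":49,"ed":89,"m":16,"sw":32},[57,69,19]],"lr":[5,{"ayy":17,"ty":36,"u":92},{"mwc":24,"nmj":0,"x":81},{"atc":67,"axm":12,"ka":5,"qb":18}],"zae":[[23,95],[27,76,77,73],[0,14,1,20,5],[5,69,88,13,5],[63,81,92,46,27]]}
Size at path /k/0: 3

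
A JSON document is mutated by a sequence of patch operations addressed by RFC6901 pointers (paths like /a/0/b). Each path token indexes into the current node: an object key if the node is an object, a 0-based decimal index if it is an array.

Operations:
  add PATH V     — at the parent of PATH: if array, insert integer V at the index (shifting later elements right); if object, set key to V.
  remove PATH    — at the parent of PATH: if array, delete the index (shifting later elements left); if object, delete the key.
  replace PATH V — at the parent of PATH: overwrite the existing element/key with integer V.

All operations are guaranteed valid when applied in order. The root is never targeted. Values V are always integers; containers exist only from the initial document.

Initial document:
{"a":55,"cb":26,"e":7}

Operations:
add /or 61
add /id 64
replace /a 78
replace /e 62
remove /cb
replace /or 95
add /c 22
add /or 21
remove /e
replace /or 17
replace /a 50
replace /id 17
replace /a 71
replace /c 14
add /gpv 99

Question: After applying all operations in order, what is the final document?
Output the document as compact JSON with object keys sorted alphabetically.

Answer: {"a":71,"c":14,"gpv":99,"id":17,"or":17}

Derivation:
After op 1 (add /or 61): {"a":55,"cb":26,"e":7,"or":61}
After op 2 (add /id 64): {"a":55,"cb":26,"e":7,"id":64,"or":61}
After op 3 (replace /a 78): {"a":78,"cb":26,"e":7,"id":64,"or":61}
After op 4 (replace /e 62): {"a":78,"cb":26,"e":62,"id":64,"or":61}
After op 5 (remove /cb): {"a":78,"e":62,"id":64,"or":61}
After op 6 (replace /or 95): {"a":78,"e":62,"id":64,"or":95}
After op 7 (add /c 22): {"a":78,"c":22,"e":62,"id":64,"or":95}
After op 8 (add /or 21): {"a":78,"c":22,"e":62,"id":64,"or":21}
After op 9 (remove /e): {"a":78,"c":22,"id":64,"or":21}
After op 10 (replace /or 17): {"a":78,"c":22,"id":64,"or":17}
After op 11 (replace /a 50): {"a":50,"c":22,"id":64,"or":17}
After op 12 (replace /id 17): {"a":50,"c":22,"id":17,"or":17}
After op 13 (replace /a 71): {"a":71,"c":22,"id":17,"or":17}
After op 14 (replace /c 14): {"a":71,"c":14,"id":17,"or":17}
After op 15 (add /gpv 99): {"a":71,"c":14,"gpv":99,"id":17,"or":17}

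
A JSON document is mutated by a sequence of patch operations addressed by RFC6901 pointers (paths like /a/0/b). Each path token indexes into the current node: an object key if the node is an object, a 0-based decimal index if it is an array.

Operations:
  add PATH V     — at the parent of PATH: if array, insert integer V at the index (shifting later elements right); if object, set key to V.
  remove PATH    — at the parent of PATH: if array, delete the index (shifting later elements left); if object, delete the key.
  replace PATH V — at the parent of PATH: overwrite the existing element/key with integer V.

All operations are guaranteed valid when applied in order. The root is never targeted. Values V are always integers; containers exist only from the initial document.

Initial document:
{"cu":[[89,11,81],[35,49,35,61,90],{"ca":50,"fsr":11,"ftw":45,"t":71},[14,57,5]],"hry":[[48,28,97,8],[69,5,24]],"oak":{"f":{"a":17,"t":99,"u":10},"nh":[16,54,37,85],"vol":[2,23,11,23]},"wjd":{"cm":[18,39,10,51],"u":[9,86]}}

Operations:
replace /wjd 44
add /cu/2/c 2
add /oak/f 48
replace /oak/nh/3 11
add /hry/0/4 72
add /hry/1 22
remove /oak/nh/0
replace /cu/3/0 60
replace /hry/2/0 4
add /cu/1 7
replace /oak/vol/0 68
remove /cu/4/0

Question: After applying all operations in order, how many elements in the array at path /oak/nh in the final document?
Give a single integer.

After op 1 (replace /wjd 44): {"cu":[[89,11,81],[35,49,35,61,90],{"ca":50,"fsr":11,"ftw":45,"t":71},[14,57,5]],"hry":[[48,28,97,8],[69,5,24]],"oak":{"f":{"a":17,"t":99,"u":10},"nh":[16,54,37,85],"vol":[2,23,11,23]},"wjd":44}
After op 2 (add /cu/2/c 2): {"cu":[[89,11,81],[35,49,35,61,90],{"c":2,"ca":50,"fsr":11,"ftw":45,"t":71},[14,57,5]],"hry":[[48,28,97,8],[69,5,24]],"oak":{"f":{"a":17,"t":99,"u":10},"nh":[16,54,37,85],"vol":[2,23,11,23]},"wjd":44}
After op 3 (add /oak/f 48): {"cu":[[89,11,81],[35,49,35,61,90],{"c":2,"ca":50,"fsr":11,"ftw":45,"t":71},[14,57,5]],"hry":[[48,28,97,8],[69,5,24]],"oak":{"f":48,"nh":[16,54,37,85],"vol":[2,23,11,23]},"wjd":44}
After op 4 (replace /oak/nh/3 11): {"cu":[[89,11,81],[35,49,35,61,90],{"c":2,"ca":50,"fsr":11,"ftw":45,"t":71},[14,57,5]],"hry":[[48,28,97,8],[69,5,24]],"oak":{"f":48,"nh":[16,54,37,11],"vol":[2,23,11,23]},"wjd":44}
After op 5 (add /hry/0/4 72): {"cu":[[89,11,81],[35,49,35,61,90],{"c":2,"ca":50,"fsr":11,"ftw":45,"t":71},[14,57,5]],"hry":[[48,28,97,8,72],[69,5,24]],"oak":{"f":48,"nh":[16,54,37,11],"vol":[2,23,11,23]},"wjd":44}
After op 6 (add /hry/1 22): {"cu":[[89,11,81],[35,49,35,61,90],{"c":2,"ca":50,"fsr":11,"ftw":45,"t":71},[14,57,5]],"hry":[[48,28,97,8,72],22,[69,5,24]],"oak":{"f":48,"nh":[16,54,37,11],"vol":[2,23,11,23]},"wjd":44}
After op 7 (remove /oak/nh/0): {"cu":[[89,11,81],[35,49,35,61,90],{"c":2,"ca":50,"fsr":11,"ftw":45,"t":71},[14,57,5]],"hry":[[48,28,97,8,72],22,[69,5,24]],"oak":{"f":48,"nh":[54,37,11],"vol":[2,23,11,23]},"wjd":44}
After op 8 (replace /cu/3/0 60): {"cu":[[89,11,81],[35,49,35,61,90],{"c":2,"ca":50,"fsr":11,"ftw":45,"t":71},[60,57,5]],"hry":[[48,28,97,8,72],22,[69,5,24]],"oak":{"f":48,"nh":[54,37,11],"vol":[2,23,11,23]},"wjd":44}
After op 9 (replace /hry/2/0 4): {"cu":[[89,11,81],[35,49,35,61,90],{"c":2,"ca":50,"fsr":11,"ftw":45,"t":71},[60,57,5]],"hry":[[48,28,97,8,72],22,[4,5,24]],"oak":{"f":48,"nh":[54,37,11],"vol":[2,23,11,23]},"wjd":44}
After op 10 (add /cu/1 7): {"cu":[[89,11,81],7,[35,49,35,61,90],{"c":2,"ca":50,"fsr":11,"ftw":45,"t":71},[60,57,5]],"hry":[[48,28,97,8,72],22,[4,5,24]],"oak":{"f":48,"nh":[54,37,11],"vol":[2,23,11,23]},"wjd":44}
After op 11 (replace /oak/vol/0 68): {"cu":[[89,11,81],7,[35,49,35,61,90],{"c":2,"ca":50,"fsr":11,"ftw":45,"t":71},[60,57,5]],"hry":[[48,28,97,8,72],22,[4,5,24]],"oak":{"f":48,"nh":[54,37,11],"vol":[68,23,11,23]},"wjd":44}
After op 12 (remove /cu/4/0): {"cu":[[89,11,81],7,[35,49,35,61,90],{"c":2,"ca":50,"fsr":11,"ftw":45,"t":71},[57,5]],"hry":[[48,28,97,8,72],22,[4,5,24]],"oak":{"f":48,"nh":[54,37,11],"vol":[68,23,11,23]},"wjd":44}
Size at path /oak/nh: 3

Answer: 3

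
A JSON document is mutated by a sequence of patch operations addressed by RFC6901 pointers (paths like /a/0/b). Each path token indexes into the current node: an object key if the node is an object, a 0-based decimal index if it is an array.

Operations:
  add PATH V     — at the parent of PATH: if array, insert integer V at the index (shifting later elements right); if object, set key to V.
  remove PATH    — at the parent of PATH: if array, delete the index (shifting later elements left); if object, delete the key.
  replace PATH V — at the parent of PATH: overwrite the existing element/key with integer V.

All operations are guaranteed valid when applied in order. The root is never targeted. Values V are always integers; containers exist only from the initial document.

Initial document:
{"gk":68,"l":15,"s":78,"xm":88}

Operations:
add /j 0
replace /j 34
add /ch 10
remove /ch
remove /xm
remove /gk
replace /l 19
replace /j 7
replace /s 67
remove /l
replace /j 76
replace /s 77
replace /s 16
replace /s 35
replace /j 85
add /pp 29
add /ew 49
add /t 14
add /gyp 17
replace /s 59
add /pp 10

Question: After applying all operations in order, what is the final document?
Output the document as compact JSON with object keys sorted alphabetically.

After op 1 (add /j 0): {"gk":68,"j":0,"l":15,"s":78,"xm":88}
After op 2 (replace /j 34): {"gk":68,"j":34,"l":15,"s":78,"xm":88}
After op 3 (add /ch 10): {"ch":10,"gk":68,"j":34,"l":15,"s":78,"xm":88}
After op 4 (remove /ch): {"gk":68,"j":34,"l":15,"s":78,"xm":88}
After op 5 (remove /xm): {"gk":68,"j":34,"l":15,"s":78}
After op 6 (remove /gk): {"j":34,"l":15,"s":78}
After op 7 (replace /l 19): {"j":34,"l":19,"s":78}
After op 8 (replace /j 7): {"j":7,"l":19,"s":78}
After op 9 (replace /s 67): {"j":7,"l":19,"s":67}
After op 10 (remove /l): {"j":7,"s":67}
After op 11 (replace /j 76): {"j":76,"s":67}
After op 12 (replace /s 77): {"j":76,"s":77}
After op 13 (replace /s 16): {"j":76,"s":16}
After op 14 (replace /s 35): {"j":76,"s":35}
After op 15 (replace /j 85): {"j":85,"s":35}
After op 16 (add /pp 29): {"j":85,"pp":29,"s":35}
After op 17 (add /ew 49): {"ew":49,"j":85,"pp":29,"s":35}
After op 18 (add /t 14): {"ew":49,"j":85,"pp":29,"s":35,"t":14}
After op 19 (add /gyp 17): {"ew":49,"gyp":17,"j":85,"pp":29,"s":35,"t":14}
After op 20 (replace /s 59): {"ew":49,"gyp":17,"j":85,"pp":29,"s":59,"t":14}
After op 21 (add /pp 10): {"ew":49,"gyp":17,"j":85,"pp":10,"s":59,"t":14}

Answer: {"ew":49,"gyp":17,"j":85,"pp":10,"s":59,"t":14}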